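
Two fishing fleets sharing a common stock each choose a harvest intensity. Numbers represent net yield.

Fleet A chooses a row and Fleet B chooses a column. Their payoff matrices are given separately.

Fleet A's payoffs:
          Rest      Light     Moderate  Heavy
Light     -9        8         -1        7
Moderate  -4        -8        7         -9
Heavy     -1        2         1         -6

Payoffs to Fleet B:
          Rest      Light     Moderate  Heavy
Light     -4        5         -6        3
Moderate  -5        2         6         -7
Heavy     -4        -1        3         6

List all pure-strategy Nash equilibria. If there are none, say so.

Pure-strategy Nash equilibria: (Light, Light); (Moderate, Moderate)

(Light, Rest): Fleet A can switch to Moderate (-9 → -4). Not NE.
(Light, Light): Fleet A gets 8, best alternative 2; Fleet B gets 5, best alternative 3. No profitable deviation — NE.
(Light, Moderate): Fleet A can switch to Moderate (-1 → 7). Not NE.
(Light, Heavy): Fleet B can switch to Light (3 → 5). Not NE.
(Moderate, Rest): Fleet A can switch to Heavy (-4 → -1). Not NE.
(Moderate, Light): Fleet A can switch to Light (-8 → 8). Not NE.
(Moderate, Moderate): Fleet A gets 7, best alternative 1; Fleet B gets 6, best alternative 2. No profitable deviation — NE.
(Moderate, Heavy): Fleet A can switch to Light (-9 → 7). Not NE.
(Heavy, Rest): Fleet B can switch to Light (-4 → -1). Not NE.
(Heavy, Light): Fleet A can switch to Light (2 → 8). Not NE.
(The remaining 2 profiles each have a profitable deviation by the same check.)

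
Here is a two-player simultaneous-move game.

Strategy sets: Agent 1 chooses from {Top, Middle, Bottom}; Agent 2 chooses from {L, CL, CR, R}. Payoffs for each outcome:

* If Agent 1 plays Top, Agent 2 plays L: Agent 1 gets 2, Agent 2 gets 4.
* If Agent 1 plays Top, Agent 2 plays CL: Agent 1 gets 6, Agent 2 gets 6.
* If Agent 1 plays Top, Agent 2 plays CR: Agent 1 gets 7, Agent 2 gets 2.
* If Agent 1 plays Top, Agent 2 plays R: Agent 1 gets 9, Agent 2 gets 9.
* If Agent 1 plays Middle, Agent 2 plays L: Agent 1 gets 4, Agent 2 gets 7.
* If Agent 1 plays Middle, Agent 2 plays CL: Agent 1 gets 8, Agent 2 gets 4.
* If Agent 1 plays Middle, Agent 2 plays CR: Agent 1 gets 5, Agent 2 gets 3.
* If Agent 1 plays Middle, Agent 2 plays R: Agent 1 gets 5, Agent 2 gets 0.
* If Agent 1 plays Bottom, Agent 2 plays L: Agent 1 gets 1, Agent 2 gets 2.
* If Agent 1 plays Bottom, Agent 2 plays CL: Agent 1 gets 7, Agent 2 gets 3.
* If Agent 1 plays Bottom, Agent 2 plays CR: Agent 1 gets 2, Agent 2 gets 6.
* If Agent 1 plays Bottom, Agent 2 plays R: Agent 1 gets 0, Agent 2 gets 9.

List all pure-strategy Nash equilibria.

Check each profile: it is a Nash equilibrium iff no player can strictly gain by switching unilaterally.
(Top, L): Agent 1 can switch to Middle (2 → 4). Not NE.
(Top, CL): Agent 1 can switch to Middle (6 → 8). Not NE.
(Top, CR): Agent 2 can switch to L (2 → 4). Not NE.
(Top, R): Agent 1 gets 9, best alternative 5; Agent 2 gets 9, best alternative 6. No profitable deviation — NE.
(Middle, L): Agent 1 gets 4, best alternative 2; Agent 2 gets 7, best alternative 4. No profitable deviation — NE.
(Middle, CL): Agent 2 can switch to L (4 → 7). Not NE.
(Middle, CR): Agent 1 can switch to Top (5 → 7). Not NE.
(Middle, R): Agent 1 can switch to Top (5 → 9). Not NE.
(Bottom, L): Agent 1 can switch to Top (1 → 2). Not NE.
(Bottom, CL): Agent 1 can switch to Middle (7 → 8). Not NE.
(Bottom, CR): Agent 1 can switch to Top (2 → 7). Not NE.
(Bottom, R): Agent 1 can switch to Top (0 → 9). Not NE.

Pure-strategy Nash equilibria: (Top, R), (Middle, L)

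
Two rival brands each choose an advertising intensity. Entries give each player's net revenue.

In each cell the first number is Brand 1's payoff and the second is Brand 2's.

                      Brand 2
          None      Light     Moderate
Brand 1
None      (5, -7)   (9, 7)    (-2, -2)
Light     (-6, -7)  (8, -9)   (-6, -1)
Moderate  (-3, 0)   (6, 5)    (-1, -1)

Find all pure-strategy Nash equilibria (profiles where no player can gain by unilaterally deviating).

Check each profile: it is a Nash equilibrium iff no player can strictly gain by switching unilaterally.
(None, None): Brand 2 can switch to Light (-7 → 7). Not NE.
(None, Light): Brand 1 gets 9, best alternative 8; Brand 2 gets 7, best alternative -2. No profitable deviation — NE.
(None, Moderate): Brand 1 can switch to Moderate (-2 → -1). Not NE.
(Light, None): Brand 1 can switch to None (-6 → 5). Not NE.
(Light, Light): Brand 1 can switch to None (8 → 9). Not NE.
(Light, Moderate): Brand 1 can switch to None (-6 → -2). Not NE.
(Moderate, None): Brand 1 can switch to None (-3 → 5). Not NE.
(Moderate, Light): Brand 1 can switch to None (6 → 9). Not NE.
(Moderate, Moderate): Brand 2 can switch to None (-1 → 0). Not NE.

The unique pure-strategy Nash equilibrium is (None, Light).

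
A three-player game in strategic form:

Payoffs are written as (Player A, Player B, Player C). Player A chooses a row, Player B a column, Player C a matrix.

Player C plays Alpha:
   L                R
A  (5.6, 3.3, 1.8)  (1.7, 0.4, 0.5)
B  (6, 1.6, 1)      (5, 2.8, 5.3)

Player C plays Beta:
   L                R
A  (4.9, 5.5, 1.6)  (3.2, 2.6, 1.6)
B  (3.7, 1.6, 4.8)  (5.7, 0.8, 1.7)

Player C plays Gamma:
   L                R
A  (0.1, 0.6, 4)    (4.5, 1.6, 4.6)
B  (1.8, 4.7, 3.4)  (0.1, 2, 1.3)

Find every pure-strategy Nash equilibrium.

(A, R, Gamma); (B, R, Alpha)

Check each profile: it is a Nash equilibrium iff no player can strictly gain by switching unilaterally.
(A, L, Alpha): Player A can switch to B (5.6 → 6). Not NE.
(A, L, Beta): Player C can switch to Alpha (1.6 → 1.8). Not NE.
(A, L, Gamma): Player A can switch to B (0.1 → 1.8). Not NE.
(A, R, Alpha): Player A can switch to B (1.7 → 5). Not NE.
(A, R, Beta): Player A can switch to B (3.2 → 5.7). Not NE.
(A, R, Gamma): Player A gets 4.5, best alternative 0.1; Player B gets 1.6, best alternative 0.6; Player C gets 4.6, best alternative 1.6. No profitable deviation — NE.
(B, L, Alpha): Player B can switch to R (1.6 → 2.8). Not NE.
(B, R, Alpha): Player A gets 5, best alternative 1.7; Player B gets 2.8, best alternative 1.6; Player C gets 5.3, best alternative 1.7. No profitable deviation — NE.
(The remaining 4 profiles each have a profitable deviation by the same check.)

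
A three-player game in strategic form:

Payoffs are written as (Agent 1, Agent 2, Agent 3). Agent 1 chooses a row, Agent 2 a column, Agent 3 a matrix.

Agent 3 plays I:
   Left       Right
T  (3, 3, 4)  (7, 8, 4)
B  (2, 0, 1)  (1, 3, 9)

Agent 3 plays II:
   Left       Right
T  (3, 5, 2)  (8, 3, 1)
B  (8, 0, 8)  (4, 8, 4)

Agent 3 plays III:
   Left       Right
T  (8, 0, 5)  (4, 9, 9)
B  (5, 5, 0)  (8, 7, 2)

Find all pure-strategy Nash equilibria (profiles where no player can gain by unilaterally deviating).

For each strategy profile, look for a profitable unilateral deviation.
(T, Left, I): Agent 2 can switch to Right (3 → 8). Not NE.
(T, Left, II): Agent 1 can switch to B (3 → 8). Not NE.
(T, Left, III): Agent 2 can switch to Right (0 → 9). Not NE.
(T, Right, I): Agent 3 can switch to III (4 → 9). Not NE.
(T, Right, II): Agent 2 can switch to Left (3 → 5). Not NE.
(T, Right, III): Agent 1 can switch to B (4 → 8). Not NE.
(B, Left, I): Agent 1 can switch to T (2 → 3). Not NE.
(B, Left, II): Agent 2 can switch to Right (0 → 8). Not NE.
(B, Left, III): Agent 1 can switch to T (5 → 8). Not NE.
(B, Right, I): Agent 1 can switch to T (1 → 7). Not NE.
(The remaining 2 profiles each have a profitable deviation by the same check.)

none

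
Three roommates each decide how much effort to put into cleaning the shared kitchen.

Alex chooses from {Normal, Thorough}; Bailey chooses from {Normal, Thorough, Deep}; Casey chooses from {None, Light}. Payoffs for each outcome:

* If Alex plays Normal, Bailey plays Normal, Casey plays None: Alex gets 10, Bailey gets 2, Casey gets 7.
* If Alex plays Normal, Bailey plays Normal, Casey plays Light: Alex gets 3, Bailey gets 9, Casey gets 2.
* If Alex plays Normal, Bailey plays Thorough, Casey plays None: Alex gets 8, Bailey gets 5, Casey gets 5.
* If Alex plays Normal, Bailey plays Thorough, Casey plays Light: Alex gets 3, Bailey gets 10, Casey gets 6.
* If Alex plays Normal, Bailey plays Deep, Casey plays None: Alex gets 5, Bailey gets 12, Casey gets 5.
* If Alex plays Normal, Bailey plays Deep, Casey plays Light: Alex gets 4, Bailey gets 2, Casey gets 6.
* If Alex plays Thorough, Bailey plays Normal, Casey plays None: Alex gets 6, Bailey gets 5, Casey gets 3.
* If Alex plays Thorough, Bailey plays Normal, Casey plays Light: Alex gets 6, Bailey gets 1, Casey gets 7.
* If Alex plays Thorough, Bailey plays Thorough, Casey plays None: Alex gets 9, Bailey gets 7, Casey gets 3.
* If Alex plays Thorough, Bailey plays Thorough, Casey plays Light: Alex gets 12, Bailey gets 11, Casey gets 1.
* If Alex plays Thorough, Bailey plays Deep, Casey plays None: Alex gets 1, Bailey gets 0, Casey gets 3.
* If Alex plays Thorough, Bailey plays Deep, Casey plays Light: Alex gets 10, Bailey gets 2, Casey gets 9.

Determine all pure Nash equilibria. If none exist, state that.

The unique pure-strategy Nash equilibrium is (Thorough, Thorough, None).

(Normal, Normal, None): Bailey can switch to Thorough (2 → 5). Not NE.
(Normal, Normal, Light): Alex can switch to Thorough (3 → 6). Not NE.
(Normal, Thorough, None): Alex can switch to Thorough (8 → 9). Not NE.
(Normal, Thorough, Light): Alex can switch to Thorough (3 → 12). Not NE.
(Normal, Deep, None): Casey can switch to Light (5 → 6). Not NE.
(Normal, Deep, Light): Alex can switch to Thorough (4 → 10). Not NE.
(Thorough, Normal, None): Alex can switch to Normal (6 → 10). Not NE.
(Thorough, Normal, Light): Bailey can switch to Thorough (1 → 11). Not NE.
(Thorough, Thorough, None): Alex gets 9, best alternative 8; Bailey gets 7, best alternative 5; Casey gets 3, best alternative 1. No profitable deviation — NE.
(Thorough, Thorough, Light): Casey can switch to None (1 → 3). Not NE.
(Thorough, Deep, None): Alex can switch to Normal (1 → 5). Not NE.
(Thorough, Deep, Light): Bailey can switch to Thorough (2 → 11). Not NE.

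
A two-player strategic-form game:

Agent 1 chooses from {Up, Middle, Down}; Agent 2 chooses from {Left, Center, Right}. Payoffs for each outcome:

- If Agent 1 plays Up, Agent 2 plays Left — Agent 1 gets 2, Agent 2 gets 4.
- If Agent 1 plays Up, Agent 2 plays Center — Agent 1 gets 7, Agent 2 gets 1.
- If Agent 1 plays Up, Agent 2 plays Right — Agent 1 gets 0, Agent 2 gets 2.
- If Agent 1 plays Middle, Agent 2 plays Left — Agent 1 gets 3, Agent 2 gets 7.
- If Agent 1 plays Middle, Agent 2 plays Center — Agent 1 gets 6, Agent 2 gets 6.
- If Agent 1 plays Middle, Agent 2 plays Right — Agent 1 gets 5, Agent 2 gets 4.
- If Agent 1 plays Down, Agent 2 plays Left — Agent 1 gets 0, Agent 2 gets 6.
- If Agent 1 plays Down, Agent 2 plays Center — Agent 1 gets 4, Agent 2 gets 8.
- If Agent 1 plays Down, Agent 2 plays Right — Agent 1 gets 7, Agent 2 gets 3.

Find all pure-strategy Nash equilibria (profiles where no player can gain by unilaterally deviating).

Pure NE: (Middle, Left)

For each player, find the best response to each opponent profile; mutual best responses are the pure NE.
Agent 1 against Left: payoffs 2, 3, 0 → best response Middle.
Agent 1 against Center: payoffs 7, 6, 4 → best response Up.
Agent 1 against Right: payoffs 0, 5, 7 → best response Down.
Agent 2 against Up: payoffs 4, 1, 2 → best response Left.
Agent 2 against Middle: payoffs 7, 6, 4 → best response Left.
Agent 2 against Down: payoffs 6, 8, 3 → best response Center.
Mutual best responses: (Middle, Left).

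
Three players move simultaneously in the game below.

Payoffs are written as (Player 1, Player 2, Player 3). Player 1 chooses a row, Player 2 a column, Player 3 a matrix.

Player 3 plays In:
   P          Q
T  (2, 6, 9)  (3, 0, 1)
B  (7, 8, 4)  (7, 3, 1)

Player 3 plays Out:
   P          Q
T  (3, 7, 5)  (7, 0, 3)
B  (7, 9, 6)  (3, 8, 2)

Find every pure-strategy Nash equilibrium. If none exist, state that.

Mark each player's best response to every combination of opponents' strategies; a profile where every player is best-responding is a pure Nash equilibrium.
Player 1 against (P, In): payoffs 2, 7 → best response B.
Player 1 against (P, Out): payoffs 3, 7 → best response B.
Player 1 against (Q, In): payoffs 3, 7 → best response B.
Player 1 against (Q, Out): payoffs 7, 3 → best response T.
Player 2 against (T, In): payoffs 6, 0 → best response P.
Player 2 against (T, Out): payoffs 7, 0 → best response P.
Player 2 against (B, In): payoffs 8, 3 → best response P.
Player 2 against (B, Out): payoffs 9, 8 → best response P.
Player 3 against (T, P): payoffs 9, 5 → best response In.
Player 3 against (T, Q): payoffs 1, 3 → best response Out.
Player 3 against (B, P): payoffs 4, 6 → best response Out.
Player 3 against (B, Q): payoffs 1, 2 → best response Out.
Mutual best responses: (B, P, Out).

Pure NE: (B, P, Out)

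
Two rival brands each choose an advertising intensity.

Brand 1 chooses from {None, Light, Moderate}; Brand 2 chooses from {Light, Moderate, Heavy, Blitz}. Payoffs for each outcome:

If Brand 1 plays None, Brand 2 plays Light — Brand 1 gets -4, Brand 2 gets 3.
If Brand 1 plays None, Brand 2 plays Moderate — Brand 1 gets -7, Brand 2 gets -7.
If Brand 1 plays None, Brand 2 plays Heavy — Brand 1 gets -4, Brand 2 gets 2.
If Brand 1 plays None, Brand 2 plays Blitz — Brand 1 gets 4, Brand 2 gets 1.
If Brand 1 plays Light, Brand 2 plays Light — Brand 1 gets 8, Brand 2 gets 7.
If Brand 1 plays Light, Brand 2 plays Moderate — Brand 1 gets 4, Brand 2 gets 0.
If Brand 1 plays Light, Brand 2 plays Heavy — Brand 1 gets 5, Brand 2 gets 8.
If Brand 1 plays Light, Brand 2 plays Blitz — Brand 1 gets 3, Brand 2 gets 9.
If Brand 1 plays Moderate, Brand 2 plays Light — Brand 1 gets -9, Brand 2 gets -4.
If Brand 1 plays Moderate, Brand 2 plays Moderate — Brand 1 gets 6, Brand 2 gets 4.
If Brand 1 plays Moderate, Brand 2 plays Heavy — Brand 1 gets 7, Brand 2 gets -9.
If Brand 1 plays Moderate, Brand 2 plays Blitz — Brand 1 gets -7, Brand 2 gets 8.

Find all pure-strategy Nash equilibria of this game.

This game has no pure Nash equilibrium.

Brand 1 against Light: payoffs -4, 8, -9 → best response Light.
Brand 1 against Moderate: payoffs -7, 4, 6 → best response Moderate.
Brand 1 against Heavy: payoffs -4, 5, 7 → best response Moderate.
Brand 1 against Blitz: payoffs 4, 3, -7 → best response None.
Brand 2 against None: payoffs 3, -7, 2, 1 → best response Light.
Brand 2 against Light: payoffs 7, 0, 8, 9 → best response Blitz.
Brand 2 against Moderate: payoffs -4, 4, -9, 8 → best response Blitz.
No profile is a mutual best response for all players.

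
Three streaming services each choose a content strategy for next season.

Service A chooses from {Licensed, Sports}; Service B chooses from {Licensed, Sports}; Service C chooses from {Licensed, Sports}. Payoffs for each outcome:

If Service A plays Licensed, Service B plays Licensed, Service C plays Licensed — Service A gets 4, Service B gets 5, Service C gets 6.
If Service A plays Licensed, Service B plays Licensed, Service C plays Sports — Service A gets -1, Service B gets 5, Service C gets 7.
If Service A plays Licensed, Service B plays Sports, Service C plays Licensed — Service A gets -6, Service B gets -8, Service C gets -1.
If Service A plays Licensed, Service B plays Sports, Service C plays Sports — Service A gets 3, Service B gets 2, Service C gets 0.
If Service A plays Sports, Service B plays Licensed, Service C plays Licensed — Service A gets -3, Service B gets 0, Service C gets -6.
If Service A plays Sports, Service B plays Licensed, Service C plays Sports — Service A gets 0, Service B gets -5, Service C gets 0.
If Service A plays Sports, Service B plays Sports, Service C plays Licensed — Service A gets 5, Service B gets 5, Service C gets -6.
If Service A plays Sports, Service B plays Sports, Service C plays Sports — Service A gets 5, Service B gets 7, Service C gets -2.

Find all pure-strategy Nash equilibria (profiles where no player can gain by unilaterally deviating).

Service A against (Licensed, Licensed): payoffs 4, -3 → best response Licensed.
Service A against (Licensed, Sports): payoffs -1, 0 → best response Sports.
Service A against (Sports, Licensed): payoffs -6, 5 → best response Sports.
Service A against (Sports, Sports): payoffs 3, 5 → best response Sports.
Service B against (Licensed, Licensed): payoffs 5, -8 → best response Licensed.
Service B against (Licensed, Sports): payoffs 5, 2 → best response Licensed.
Service B against (Sports, Licensed): payoffs 0, 5 → best response Sports.
Service B against (Sports, Sports): payoffs -5, 7 → best response Sports.
Service C against (Licensed, Licensed): payoffs 6, 7 → best response Sports.
Service C against (Licensed, Sports): payoffs -1, 0 → best response Sports.
Service C against (Sports, Licensed): payoffs -6, 0 → best response Sports.
Service C against (Sports, Sports): payoffs -6, -2 → best response Sports.
Mutual best responses: (Sports, Sports, Sports).

The unique pure-strategy Nash equilibrium is (Sports, Sports, Sports).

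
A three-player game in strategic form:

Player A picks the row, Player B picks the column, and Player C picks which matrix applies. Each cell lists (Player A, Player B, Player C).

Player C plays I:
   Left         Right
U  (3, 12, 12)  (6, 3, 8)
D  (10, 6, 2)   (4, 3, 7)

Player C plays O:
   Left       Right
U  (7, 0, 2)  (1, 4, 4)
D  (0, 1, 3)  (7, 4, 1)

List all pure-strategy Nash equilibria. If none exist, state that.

(U, Left, I): Player A can switch to D (3 → 10). Not NE.
(U, Left, O): Player B can switch to Right (0 → 4). Not NE.
(U, Right, I): Player B can switch to Left (3 → 12). Not NE.
(U, Right, O): Player A can switch to D (1 → 7). Not NE.
(D, Left, I): Player C can switch to O (2 → 3). Not NE.
(D, Left, O): Player A can switch to U (0 → 7). Not NE.
(D, Right, I): Player A can switch to U (4 → 6). Not NE.
(D, Right, O): Player C can switch to I (1 → 7). Not NE.

No pure-strategy Nash equilibrium.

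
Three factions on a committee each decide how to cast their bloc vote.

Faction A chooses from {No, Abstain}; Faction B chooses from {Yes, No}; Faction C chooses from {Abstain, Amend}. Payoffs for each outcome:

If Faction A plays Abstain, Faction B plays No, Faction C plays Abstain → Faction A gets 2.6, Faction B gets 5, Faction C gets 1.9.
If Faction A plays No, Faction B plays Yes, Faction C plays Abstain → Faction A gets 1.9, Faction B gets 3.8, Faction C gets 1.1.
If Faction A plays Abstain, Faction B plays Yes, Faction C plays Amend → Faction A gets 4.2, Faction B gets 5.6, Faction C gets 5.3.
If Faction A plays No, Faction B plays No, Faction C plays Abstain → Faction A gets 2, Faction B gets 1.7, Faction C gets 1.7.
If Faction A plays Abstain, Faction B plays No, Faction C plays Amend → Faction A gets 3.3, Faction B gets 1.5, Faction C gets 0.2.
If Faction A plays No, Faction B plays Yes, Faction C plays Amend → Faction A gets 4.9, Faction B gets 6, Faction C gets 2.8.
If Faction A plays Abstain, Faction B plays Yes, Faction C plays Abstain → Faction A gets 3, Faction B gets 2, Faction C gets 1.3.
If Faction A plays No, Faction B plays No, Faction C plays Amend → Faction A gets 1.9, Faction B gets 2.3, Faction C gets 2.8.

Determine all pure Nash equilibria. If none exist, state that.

Pure-strategy Nash equilibria: (No, Yes, Amend) and (Abstain, No, Abstain)

Faction A against (Yes, Abstain): payoffs 1.9, 3 → best response Abstain.
Faction A against (Yes, Amend): payoffs 4.9, 4.2 → best response No.
Faction A against (No, Abstain): payoffs 2, 2.6 → best response Abstain.
Faction A against (No, Amend): payoffs 1.9, 3.3 → best response Abstain.
Faction B against (No, Abstain): payoffs 3.8, 1.7 → best response Yes.
Faction B against (No, Amend): payoffs 6, 2.3 → best response Yes.
Faction B against (Abstain, Abstain): payoffs 2, 5 → best response No.
Faction B against (Abstain, Amend): payoffs 5.6, 1.5 → best response Yes.
Faction C against (No, Yes): payoffs 1.1, 2.8 → best response Amend.
Faction C against (No, No): payoffs 1.7, 2.8 → best response Amend.
Faction C against (Abstain, Yes): payoffs 1.3, 5.3 → best response Amend.
Faction C against (Abstain, No): payoffs 1.9, 0.2 → best response Abstain.
Mutual best responses: (No, Yes, Amend); (Abstain, No, Abstain).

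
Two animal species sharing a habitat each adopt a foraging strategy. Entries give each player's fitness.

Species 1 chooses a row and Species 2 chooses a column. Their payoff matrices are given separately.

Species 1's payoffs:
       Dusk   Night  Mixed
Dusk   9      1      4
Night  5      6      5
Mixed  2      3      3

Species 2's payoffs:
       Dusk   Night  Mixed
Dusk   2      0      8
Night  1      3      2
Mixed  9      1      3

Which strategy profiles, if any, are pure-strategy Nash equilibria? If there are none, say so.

(Night, Night)

Species 1 against Dusk: payoffs 9, 5, 2 → best response Dusk.
Species 1 against Night: payoffs 1, 6, 3 → best response Night.
Species 1 against Mixed: payoffs 4, 5, 3 → best response Night.
Species 2 against Dusk: payoffs 2, 0, 8 → best response Mixed.
Species 2 against Night: payoffs 1, 3, 2 → best response Night.
Species 2 against Mixed: payoffs 9, 1, 3 → best response Dusk.
Mutual best responses: (Night, Night).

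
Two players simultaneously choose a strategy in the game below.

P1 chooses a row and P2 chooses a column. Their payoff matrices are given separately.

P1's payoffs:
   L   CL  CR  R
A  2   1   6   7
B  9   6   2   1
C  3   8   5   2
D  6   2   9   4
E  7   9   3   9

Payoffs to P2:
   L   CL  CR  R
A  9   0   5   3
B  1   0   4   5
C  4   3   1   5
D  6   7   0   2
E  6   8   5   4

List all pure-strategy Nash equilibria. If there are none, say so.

Pure NE: (E, CL)

Mark each player's best response to every combination of opponents' strategies; a profile where every player is best-responding is a pure Nash equilibrium.
P1 against L: payoffs 2, 9, 3, 6, 7 → best response B.
P1 against CL: payoffs 1, 6, 8, 2, 9 → best response E.
P1 against CR: payoffs 6, 2, 5, 9, 3 → best response D.
P1 against R: payoffs 7, 1, 2, 4, 9 → best response E.
P2 against A: payoffs 9, 0, 5, 3 → best response L.
P2 against B: payoffs 1, 0, 4, 5 → best response R.
P2 against C: payoffs 4, 3, 1, 5 → best response R.
P2 against D: payoffs 6, 7, 0, 2 → best response CL.
P2 against E: payoffs 6, 8, 5, 4 → best response CL.
Mutual best responses: (E, CL).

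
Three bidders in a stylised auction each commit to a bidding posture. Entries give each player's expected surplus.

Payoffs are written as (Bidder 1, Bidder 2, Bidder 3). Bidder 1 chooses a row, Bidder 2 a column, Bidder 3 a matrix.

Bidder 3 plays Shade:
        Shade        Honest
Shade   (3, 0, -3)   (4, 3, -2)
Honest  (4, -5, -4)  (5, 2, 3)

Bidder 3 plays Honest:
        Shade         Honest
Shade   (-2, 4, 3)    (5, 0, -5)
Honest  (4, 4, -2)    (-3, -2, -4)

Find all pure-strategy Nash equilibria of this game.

Pure-strategy Nash equilibria: (Honest, Shade, Honest), (Honest, Honest, Shade)

(Shade, Shade, Shade): Bidder 1 can switch to Honest (3 → 4). Not NE.
(Shade, Shade, Honest): Bidder 1 can switch to Honest (-2 → 4). Not NE.
(Shade, Honest, Shade): Bidder 1 can switch to Honest (4 → 5). Not NE.
(Shade, Honest, Honest): Bidder 2 can switch to Shade (0 → 4). Not NE.
(Honest, Shade, Shade): Bidder 2 can switch to Honest (-5 → 2). Not NE.
(Honest, Shade, Honest): Bidder 1 gets 4, best alternative -2; Bidder 2 gets 4, best alternative -2; Bidder 3 gets -2, best alternative -4. No profitable deviation — NE.
(Honest, Honest, Shade): Bidder 1 gets 5, best alternative 4; Bidder 2 gets 2, best alternative -5; Bidder 3 gets 3, best alternative -4. No profitable deviation — NE.
(Honest, Honest, Honest): Bidder 1 can switch to Shade (-3 → 5). Not NE.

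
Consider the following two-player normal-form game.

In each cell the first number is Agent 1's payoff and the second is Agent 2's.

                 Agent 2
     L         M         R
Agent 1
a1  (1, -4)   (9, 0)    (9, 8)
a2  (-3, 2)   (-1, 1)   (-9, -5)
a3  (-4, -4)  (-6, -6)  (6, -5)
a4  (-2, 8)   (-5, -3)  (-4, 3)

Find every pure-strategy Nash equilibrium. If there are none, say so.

Pure NE: (a1, R)

Agent 1 against L: payoffs 1, -3, -4, -2 → best response a1.
Agent 1 against M: payoffs 9, -1, -6, -5 → best response a1.
Agent 1 against R: payoffs 9, -9, 6, -4 → best response a1.
Agent 2 against a1: payoffs -4, 0, 8 → best response R.
Agent 2 against a2: payoffs 2, 1, -5 → best response L.
Agent 2 against a3: payoffs -4, -6, -5 → best response L.
Agent 2 against a4: payoffs 8, -3, 3 → best response L.
Mutual best responses: (a1, R).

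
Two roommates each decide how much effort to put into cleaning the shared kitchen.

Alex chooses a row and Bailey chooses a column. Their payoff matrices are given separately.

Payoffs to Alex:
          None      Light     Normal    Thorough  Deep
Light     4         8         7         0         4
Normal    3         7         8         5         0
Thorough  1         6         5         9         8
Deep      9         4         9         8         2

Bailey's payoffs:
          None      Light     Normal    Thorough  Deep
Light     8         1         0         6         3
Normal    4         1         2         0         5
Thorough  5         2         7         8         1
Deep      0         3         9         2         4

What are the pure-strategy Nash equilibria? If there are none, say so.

Pure-strategy Nash equilibria: (Thorough, Thorough); (Deep, Normal)

Alex against None: payoffs 4, 3, 1, 9 → best response Deep.
Alex against Light: payoffs 8, 7, 6, 4 → best response Light.
Alex against Normal: payoffs 7, 8, 5, 9 → best response Deep.
Alex against Thorough: payoffs 0, 5, 9, 8 → best response Thorough.
Alex against Deep: payoffs 4, 0, 8, 2 → best response Thorough.
Bailey against Light: payoffs 8, 1, 0, 6, 3 → best response None.
Bailey against Normal: payoffs 4, 1, 2, 0, 5 → best response Deep.
Bailey against Thorough: payoffs 5, 2, 7, 8, 1 → best response Thorough.
Bailey against Deep: payoffs 0, 3, 9, 2, 4 → best response Normal.
Mutual best responses: (Thorough, Thorough); (Deep, Normal).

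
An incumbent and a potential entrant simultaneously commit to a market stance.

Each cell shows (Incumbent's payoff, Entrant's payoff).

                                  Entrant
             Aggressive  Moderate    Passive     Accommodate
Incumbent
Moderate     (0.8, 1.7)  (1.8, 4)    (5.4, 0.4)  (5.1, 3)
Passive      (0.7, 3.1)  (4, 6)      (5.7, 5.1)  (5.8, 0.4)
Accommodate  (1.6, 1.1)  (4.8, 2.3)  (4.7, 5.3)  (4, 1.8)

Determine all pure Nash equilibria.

This game has no pure Nash equilibrium.

Check each profile: it is a Nash equilibrium iff no player can strictly gain by switching unilaterally.
(Moderate, Aggressive): Incumbent can switch to Accommodate (0.8 → 1.6). Not NE.
(Moderate, Moderate): Incumbent can switch to Passive (1.8 → 4). Not NE.
(Moderate, Passive): Incumbent can switch to Passive (5.4 → 5.7). Not NE.
(Moderate, Accommodate): Incumbent can switch to Passive (5.1 → 5.8). Not NE.
(Passive, Aggressive): Incumbent can switch to Moderate (0.7 → 0.8). Not NE.
(Passive, Moderate): Incumbent can switch to Accommodate (4 → 4.8). Not NE.
(Passive, Passive): Entrant can switch to Moderate (5.1 → 6). Not NE.
(Passive, Accommodate): Entrant can switch to Aggressive (0.4 → 3.1). Not NE.
(The remaining 4 profiles each have a profitable deviation by the same check.)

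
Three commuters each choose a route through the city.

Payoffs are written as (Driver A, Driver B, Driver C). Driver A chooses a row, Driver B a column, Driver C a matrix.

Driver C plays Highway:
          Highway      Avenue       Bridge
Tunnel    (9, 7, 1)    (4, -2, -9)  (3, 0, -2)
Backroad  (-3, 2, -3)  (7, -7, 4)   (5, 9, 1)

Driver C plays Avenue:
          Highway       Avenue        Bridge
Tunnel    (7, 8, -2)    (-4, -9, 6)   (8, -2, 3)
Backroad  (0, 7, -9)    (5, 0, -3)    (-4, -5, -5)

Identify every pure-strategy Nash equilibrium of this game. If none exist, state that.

(Tunnel, Highway, Highway): Driver A gets 9, best alternative -3; Driver B gets 7, best alternative 0; Driver C gets 1, best alternative -2. No profitable deviation — NE.
(Tunnel, Highway, Avenue): Driver C can switch to Highway (-2 → 1). Not NE.
(Tunnel, Avenue, Highway): Driver A can switch to Backroad (4 → 7). Not NE.
(Tunnel, Avenue, Avenue): Driver A can switch to Backroad (-4 → 5). Not NE.
(Tunnel, Bridge, Highway): Driver A can switch to Backroad (3 → 5). Not NE.
(Tunnel, Bridge, Avenue): Driver B can switch to Highway (-2 → 8). Not NE.
(Backroad, Highway, Highway): Driver A can switch to Tunnel (-3 → 9). Not NE.
(Backroad, Bridge, Highway): Driver A gets 5, best alternative 3; Driver B gets 9, best alternative 2; Driver C gets 1, best alternative -5. No profitable deviation — NE.
(The remaining 4 profiles each have a profitable deviation by the same check.)

(Tunnel, Highway, Highway); (Backroad, Bridge, Highway)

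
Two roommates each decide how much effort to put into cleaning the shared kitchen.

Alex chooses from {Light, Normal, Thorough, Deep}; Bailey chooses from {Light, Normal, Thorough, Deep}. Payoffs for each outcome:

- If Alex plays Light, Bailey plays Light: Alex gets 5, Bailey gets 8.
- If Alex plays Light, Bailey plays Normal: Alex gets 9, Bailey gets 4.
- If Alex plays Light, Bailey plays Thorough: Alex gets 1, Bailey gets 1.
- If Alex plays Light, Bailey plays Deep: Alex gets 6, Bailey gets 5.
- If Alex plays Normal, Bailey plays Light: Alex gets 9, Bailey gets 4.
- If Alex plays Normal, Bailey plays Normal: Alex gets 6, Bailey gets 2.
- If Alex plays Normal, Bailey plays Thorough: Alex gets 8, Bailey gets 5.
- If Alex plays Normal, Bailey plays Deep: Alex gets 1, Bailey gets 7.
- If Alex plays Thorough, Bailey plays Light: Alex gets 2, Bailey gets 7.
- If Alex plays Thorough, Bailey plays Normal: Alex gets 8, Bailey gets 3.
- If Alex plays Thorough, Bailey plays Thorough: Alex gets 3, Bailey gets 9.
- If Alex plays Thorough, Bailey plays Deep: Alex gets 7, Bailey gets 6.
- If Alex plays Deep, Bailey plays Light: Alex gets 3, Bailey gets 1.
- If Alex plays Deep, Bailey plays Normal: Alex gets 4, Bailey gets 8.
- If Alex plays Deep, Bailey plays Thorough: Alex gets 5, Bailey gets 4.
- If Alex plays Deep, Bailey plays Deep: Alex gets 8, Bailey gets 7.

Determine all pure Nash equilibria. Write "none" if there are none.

This game has no pure Nash equilibrium.

Alex against Light: payoffs 5, 9, 2, 3 → best response Normal.
Alex against Normal: payoffs 9, 6, 8, 4 → best response Light.
Alex against Thorough: payoffs 1, 8, 3, 5 → best response Normal.
Alex against Deep: payoffs 6, 1, 7, 8 → best response Deep.
Bailey against Light: payoffs 8, 4, 1, 5 → best response Light.
Bailey against Normal: payoffs 4, 2, 5, 7 → best response Deep.
Bailey against Thorough: payoffs 7, 3, 9, 6 → best response Thorough.
Bailey against Deep: payoffs 1, 8, 4, 7 → best response Normal.
No profile is a mutual best response for all players.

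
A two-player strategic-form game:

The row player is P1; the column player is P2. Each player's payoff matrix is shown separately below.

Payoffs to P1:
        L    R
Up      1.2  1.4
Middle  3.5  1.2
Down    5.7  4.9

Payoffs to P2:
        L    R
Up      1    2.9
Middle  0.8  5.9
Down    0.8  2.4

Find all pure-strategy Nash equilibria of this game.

The unique pure-strategy Nash equilibrium is (Down, R).

P1 against L: payoffs 1.2, 3.5, 5.7 → best response Down.
P1 against R: payoffs 1.4, 1.2, 4.9 → best response Down.
P2 against Up: payoffs 1, 2.9 → best response R.
P2 against Middle: payoffs 0.8, 5.9 → best response R.
P2 against Down: payoffs 0.8, 2.4 → best response R.
Mutual best responses: (Down, R).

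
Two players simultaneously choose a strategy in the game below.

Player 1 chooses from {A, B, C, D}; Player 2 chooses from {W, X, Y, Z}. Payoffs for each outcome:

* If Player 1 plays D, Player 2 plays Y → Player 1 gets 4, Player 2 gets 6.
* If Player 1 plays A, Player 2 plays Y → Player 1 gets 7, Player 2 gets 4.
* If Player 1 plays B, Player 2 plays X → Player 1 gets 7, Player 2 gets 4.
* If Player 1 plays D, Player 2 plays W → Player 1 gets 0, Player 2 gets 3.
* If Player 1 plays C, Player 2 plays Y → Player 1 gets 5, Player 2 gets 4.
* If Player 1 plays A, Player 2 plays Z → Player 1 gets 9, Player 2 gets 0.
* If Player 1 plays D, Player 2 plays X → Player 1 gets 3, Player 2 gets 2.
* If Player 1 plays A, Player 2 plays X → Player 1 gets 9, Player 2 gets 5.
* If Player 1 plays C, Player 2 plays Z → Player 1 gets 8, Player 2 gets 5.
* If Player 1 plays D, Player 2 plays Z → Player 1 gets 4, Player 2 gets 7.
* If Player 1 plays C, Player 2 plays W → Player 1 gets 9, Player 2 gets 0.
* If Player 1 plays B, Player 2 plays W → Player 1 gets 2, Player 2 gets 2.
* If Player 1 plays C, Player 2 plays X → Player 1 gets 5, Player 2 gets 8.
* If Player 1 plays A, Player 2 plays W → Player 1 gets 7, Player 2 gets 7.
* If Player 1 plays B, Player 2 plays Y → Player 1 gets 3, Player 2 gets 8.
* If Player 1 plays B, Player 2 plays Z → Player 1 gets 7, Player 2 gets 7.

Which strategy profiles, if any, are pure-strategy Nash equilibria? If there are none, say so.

none

Mark each player's best response to every combination of opponents' strategies; a profile where every player is best-responding is a pure Nash equilibrium.
Player 1 against W: payoffs 7, 2, 9, 0 → best response C.
Player 1 against X: payoffs 9, 7, 5, 3 → best response A.
Player 1 against Y: payoffs 7, 3, 5, 4 → best response A.
Player 1 against Z: payoffs 9, 7, 8, 4 → best response A.
Player 2 against A: payoffs 7, 5, 4, 0 → best response W.
Player 2 against B: payoffs 2, 4, 8, 7 → best response Y.
Player 2 against C: payoffs 0, 8, 4, 5 → best response X.
Player 2 against D: payoffs 3, 2, 6, 7 → best response Z.
No profile is a mutual best response for all players.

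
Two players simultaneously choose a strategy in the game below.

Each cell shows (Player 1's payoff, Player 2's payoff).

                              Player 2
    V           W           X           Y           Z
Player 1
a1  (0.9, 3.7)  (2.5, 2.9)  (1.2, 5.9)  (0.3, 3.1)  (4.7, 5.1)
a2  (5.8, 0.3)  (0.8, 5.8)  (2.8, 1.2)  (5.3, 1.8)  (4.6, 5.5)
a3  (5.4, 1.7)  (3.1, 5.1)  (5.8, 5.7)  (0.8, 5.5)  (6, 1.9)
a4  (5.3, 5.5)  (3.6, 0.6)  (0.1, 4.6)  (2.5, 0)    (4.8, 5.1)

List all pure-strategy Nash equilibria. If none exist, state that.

(a1, V): Player 1 can switch to a2 (0.9 → 5.8). Not NE.
(a1, W): Player 1 can switch to a3 (2.5 → 3.1). Not NE.
(a1, X): Player 1 can switch to a2 (1.2 → 2.8). Not NE.
(a1, Y): Player 1 can switch to a2 (0.3 → 5.3). Not NE.
(a1, Z): Player 1 can switch to a3 (4.7 → 6). Not NE.
(a2, V): Player 2 can switch to W (0.3 → 5.8). Not NE.
(a2, W): Player 1 can switch to a1 (0.8 → 2.5). Not NE.
(a2, X): Player 1 can switch to a3 (2.8 → 5.8). Not NE.
(a2, Y): Player 2 can switch to W (1.8 → 5.8). Not NE.
(a2, Z): Player 1 can switch to a1 (4.6 → 4.7). Not NE.
(a3, X): Player 1 gets 5.8, best alternative 2.8; Player 2 gets 5.7, best alternative 5.5. No profitable deviation — NE.
(The remaining 9 profiles each have a profitable deviation by the same check.)

The unique pure-strategy Nash equilibrium is (a3, X).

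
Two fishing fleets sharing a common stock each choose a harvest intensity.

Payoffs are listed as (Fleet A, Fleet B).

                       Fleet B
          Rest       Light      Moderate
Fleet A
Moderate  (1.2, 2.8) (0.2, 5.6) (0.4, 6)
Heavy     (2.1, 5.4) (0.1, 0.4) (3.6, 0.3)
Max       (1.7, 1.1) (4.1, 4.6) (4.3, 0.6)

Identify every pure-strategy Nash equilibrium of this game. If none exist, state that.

(Heavy, Rest) and (Max, Light)

(Moderate, Rest): Fleet A can switch to Heavy (1.2 → 2.1). Not NE.
(Moderate, Light): Fleet A can switch to Max (0.2 → 4.1). Not NE.
(Moderate, Moderate): Fleet A can switch to Heavy (0.4 → 3.6). Not NE.
(Heavy, Rest): Fleet A gets 2.1, best alternative 1.7; Fleet B gets 5.4, best alternative 0.4. No profitable deviation — NE.
(Heavy, Light): Fleet A can switch to Moderate (0.1 → 0.2). Not NE.
(Heavy, Moderate): Fleet A can switch to Max (3.6 → 4.3). Not NE.
(Max, Rest): Fleet A can switch to Heavy (1.7 → 2.1). Not NE.
(Max, Light): Fleet A gets 4.1, best alternative 0.2; Fleet B gets 4.6, best alternative 1.1. No profitable deviation — NE.
(Max, Moderate): Fleet B can switch to Rest (0.6 → 1.1). Not NE.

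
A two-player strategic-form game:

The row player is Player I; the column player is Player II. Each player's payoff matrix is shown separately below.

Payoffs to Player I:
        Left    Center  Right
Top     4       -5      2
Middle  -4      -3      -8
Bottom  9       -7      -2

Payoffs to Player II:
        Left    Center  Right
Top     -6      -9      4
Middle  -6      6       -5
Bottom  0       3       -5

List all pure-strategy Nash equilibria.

(Top, Right), (Middle, Center)

(Top, Left): Player I can switch to Bottom (4 → 9). Not NE.
(Top, Center): Player I can switch to Middle (-5 → -3). Not NE.
(Top, Right): Player I gets 2, best alternative -2; Player II gets 4, best alternative -6. No profitable deviation — NE.
(Middle, Left): Player I can switch to Top (-4 → 4). Not NE.
(Middle, Center): Player I gets -3, best alternative -5; Player II gets 6, best alternative -5. No profitable deviation — NE.
(Middle, Right): Player I can switch to Top (-8 → 2). Not NE.
(Bottom, Left): Player II can switch to Center (0 → 3). Not NE.
(Bottom, Center): Player I can switch to Top (-7 → -5). Not NE.
(Bottom, Right): Player I can switch to Top (-2 → 2). Not NE.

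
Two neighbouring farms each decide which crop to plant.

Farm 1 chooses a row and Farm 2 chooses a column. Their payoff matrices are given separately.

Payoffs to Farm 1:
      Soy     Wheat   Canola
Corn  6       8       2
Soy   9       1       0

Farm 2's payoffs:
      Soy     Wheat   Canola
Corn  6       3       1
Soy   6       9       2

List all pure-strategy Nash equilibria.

There is no pure-strategy Nash equilibrium.

Check each profile: it is a Nash equilibrium iff no player can strictly gain by switching unilaterally.
(Corn, Soy): Farm 1 can switch to Soy (6 → 9). Not NE.
(Corn, Wheat): Farm 2 can switch to Soy (3 → 6). Not NE.
(Corn, Canola): Farm 2 can switch to Soy (1 → 6). Not NE.
(Soy, Soy): Farm 2 can switch to Wheat (6 → 9). Not NE.
(Soy, Wheat): Farm 1 can switch to Corn (1 → 8). Not NE.
(Soy, Canola): Farm 1 can switch to Corn (0 → 2). Not NE.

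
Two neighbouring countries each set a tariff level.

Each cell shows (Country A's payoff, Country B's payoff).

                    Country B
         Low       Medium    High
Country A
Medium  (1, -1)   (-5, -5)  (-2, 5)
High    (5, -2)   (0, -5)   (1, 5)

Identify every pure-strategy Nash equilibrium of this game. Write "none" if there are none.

The unique pure-strategy Nash equilibrium is (High, High).

For each player, find the best response to each opponent profile; mutual best responses are the pure NE.
Country A against Low: payoffs 1, 5 → best response High.
Country A against Medium: payoffs -5, 0 → best response High.
Country A against High: payoffs -2, 1 → best response High.
Country B against Medium: payoffs -1, -5, 5 → best response High.
Country B against High: payoffs -2, -5, 5 → best response High.
Mutual best responses: (High, High).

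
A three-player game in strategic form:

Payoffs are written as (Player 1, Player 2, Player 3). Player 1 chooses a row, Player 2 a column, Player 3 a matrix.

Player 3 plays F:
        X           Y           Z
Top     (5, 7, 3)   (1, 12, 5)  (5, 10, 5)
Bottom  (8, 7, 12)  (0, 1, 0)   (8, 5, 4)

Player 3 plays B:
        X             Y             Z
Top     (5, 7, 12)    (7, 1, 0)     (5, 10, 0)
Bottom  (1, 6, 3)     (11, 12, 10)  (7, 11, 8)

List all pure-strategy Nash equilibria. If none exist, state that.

(Top, Y, F) and (Bottom, X, F) and (Bottom, Y, B)

Check each profile: it is a Nash equilibrium iff no player can strictly gain by switching unilaterally.
(Top, X, F): Player 1 can switch to Bottom (5 → 8). Not NE.
(Top, X, B): Player 2 can switch to Z (7 → 10). Not NE.
(Top, Y, F): Player 1 gets 1, best alternative 0; Player 2 gets 12, best alternative 10; Player 3 gets 5, best alternative 0. No profitable deviation — NE.
(Top, Y, B): Player 1 can switch to Bottom (7 → 11). Not NE.
(Top, Z, F): Player 1 can switch to Bottom (5 → 8). Not NE.
(Top, Z, B): Player 1 can switch to Bottom (5 → 7). Not NE.
(Bottom, X, F): Player 1 gets 8, best alternative 5; Player 2 gets 7, best alternative 5; Player 3 gets 12, best alternative 3. No profitable deviation — NE.
(Bottom, X, B): Player 1 can switch to Top (1 → 5). Not NE.
(Bottom, Y, F): Player 1 can switch to Top (0 → 1). Not NE.
(Bottom, Y, B): Player 1 gets 11, best alternative 7; Player 2 gets 12, best alternative 11; Player 3 gets 10, best alternative 0. No profitable deviation — NE.
(Bottom, Z, F): Player 2 can switch to X (5 → 7). Not NE.
(Bottom, Z, B): Player 2 can switch to Y (11 → 12). Not NE.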